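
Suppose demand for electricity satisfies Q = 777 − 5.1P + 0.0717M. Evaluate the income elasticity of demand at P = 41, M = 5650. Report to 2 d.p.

At P = 41, M = 5650: Q = 973.005.
Holding P constant, ∂Q/∂M = 0.0717.
η_M = (∂Q/∂M)·(M/Q) = 0.0717 × (5650/973.005) = 0.42.

0.42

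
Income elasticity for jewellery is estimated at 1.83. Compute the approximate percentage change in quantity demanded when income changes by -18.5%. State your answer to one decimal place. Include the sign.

-33.9%

%ΔQ ≈ η × %ΔI = 1.83 × (-18.5%) = -33.9%.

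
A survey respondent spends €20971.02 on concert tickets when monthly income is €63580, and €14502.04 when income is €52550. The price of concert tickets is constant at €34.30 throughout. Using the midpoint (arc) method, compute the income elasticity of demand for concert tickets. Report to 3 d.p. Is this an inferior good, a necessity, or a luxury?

1.920 (luxury)

With a constant price, Q₁ = 20971.02/34.30 = 611.400 and Q₂ = 14502.04/34.30 = 422.800 (equivalently, work directly with expenditure since P cancels).
Midpoint %ΔQ = (14502.04 − 20971.02)/17736.53 = -0.36473; midpoint %ΔI = (52550 − 63580)/58065 = -0.18996.
η = -0.36473 / -0.18996 = 1.920.
η > 1 ⇒ luxury.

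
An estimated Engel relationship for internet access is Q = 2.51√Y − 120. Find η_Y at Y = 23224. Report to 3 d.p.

At Y = 23224: Q = 262.510.
dQ/dY = 2.51/(2√Y) = 0.00823522 at this income.
η = (dQ/dY)·(Y/Q) = 0.00823522 × (23224/262.510) = 0.729.

0.729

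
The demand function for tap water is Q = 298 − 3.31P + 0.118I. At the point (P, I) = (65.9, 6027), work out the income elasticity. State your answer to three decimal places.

0.899

At P = 65.9, I = 6027: Q = 791.057.
Holding P constant, ∂Q/∂I = 0.118.
η_I = (∂Q/∂I)·(I/Q) = 0.118 × (6027/791.057) = 0.899.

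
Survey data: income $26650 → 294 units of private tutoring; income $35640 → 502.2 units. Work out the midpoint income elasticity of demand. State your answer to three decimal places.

ΔQ = 502.2 − 294 = 208.2; midpoint Q̄ = (294 + 502.2)/2 = 398.1.
ΔI = 35640 − 26650 = 8990; midpoint Ī = (26650 + 35640)/2 = 31145.
η = (ΔQ/Q̄) ÷ (ΔI/Ī) = (208.2/398.1) ÷ (8990/31145) = 1.812.

1.812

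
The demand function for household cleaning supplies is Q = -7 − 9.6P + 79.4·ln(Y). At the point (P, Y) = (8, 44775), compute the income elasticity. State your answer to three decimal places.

0.104

At P = 8, Y = 44775: Q = 766.527.
Holding P constant, ∂Q/∂Y = 79.4/Y = 0.00177331.
η_Y = (∂Q/∂Y)·(Y/Q) = 0.00177331 × (44775/766.527) = 0.104.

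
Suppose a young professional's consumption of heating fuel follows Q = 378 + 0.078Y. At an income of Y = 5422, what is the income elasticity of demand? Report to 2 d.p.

0.53

At Y = 5422: Q = 800.916.
dQ/dY = 0.078.
η = (dQ/dY)·(Y/Q) = 0.078 × (5422/800.916) = 0.53.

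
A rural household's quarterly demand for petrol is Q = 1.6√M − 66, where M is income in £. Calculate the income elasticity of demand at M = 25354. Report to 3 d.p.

At M = 25354: Q = 188.767.
dQ/dM = 1.6/(2√M) = 0.0050242 at this income.
η = (dQ/dM)·(M/Q) = 0.0050242 × (25354/188.767) = 0.675.

0.675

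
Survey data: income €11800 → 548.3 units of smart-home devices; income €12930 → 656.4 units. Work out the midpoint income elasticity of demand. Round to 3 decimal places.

ΔQ = 656.4 − 548.3 = 108.1; midpoint Q̄ = (548.3 + 656.4)/2 = 602.35.
ΔI = 12930 − 11800 = 1130; midpoint Ī = (11800 + 12930)/2 = 12365.
η = (ΔQ/Q̄) ÷ (ΔI/Ī) = (108.1/602.35) ÷ (1130/12365) = 1.964.

1.964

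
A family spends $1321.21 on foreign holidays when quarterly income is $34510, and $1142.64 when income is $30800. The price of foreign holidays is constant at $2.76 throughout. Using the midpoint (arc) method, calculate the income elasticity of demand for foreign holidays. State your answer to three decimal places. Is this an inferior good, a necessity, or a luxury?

1.276 (luxury)

With a constant price, Q₁ = 1321.21/2.76 = 478.699 and Q₂ = 1142.64/2.76 = 414.000 (equivalently, work directly with expenditure since P cancels).
Midpoint %ΔQ = (1142.64 − 1321.21)/1231.93 = -0.14495; midpoint %ΔI = (30800 − 34510)/32655 = -0.11361.
η = -0.14495 / -0.11361 = 1.276.
η > 1 ⇒ luxury.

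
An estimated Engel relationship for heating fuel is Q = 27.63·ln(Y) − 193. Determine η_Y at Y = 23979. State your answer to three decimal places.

At Y = 23979: Q = 85.647.
dQ/dY = 27.63/Y = 0.00115226 at this income.
η = (dQ/dY)·(Y/Q) = 0.00115226 × (23979/85.647) = 0.323.

0.323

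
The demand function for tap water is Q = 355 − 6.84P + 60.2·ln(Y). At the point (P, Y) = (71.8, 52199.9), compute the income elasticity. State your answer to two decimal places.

0.12

At P = 71.8, Y = 52199.9: Q = 517.831.
Holding P constant, ∂Q/∂Y = 60.2/Y = 0.00115326.
η_Y = (∂Q/∂Y)·(Y/Q) = 0.00115326 × (52199.9/517.831) = 0.12.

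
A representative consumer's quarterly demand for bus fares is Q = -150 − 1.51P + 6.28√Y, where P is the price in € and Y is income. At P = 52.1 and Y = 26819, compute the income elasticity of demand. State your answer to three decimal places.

0.643

At P = 52.1, Y = 26819: Q = 799.774.
Holding P constant, ∂Q/∂Y = 6.28/(2√Y) = 0.0191738.
η_Y = (∂Q/∂Y)·(Y/Q) = 0.0191738 × (26819/799.774) = 0.643.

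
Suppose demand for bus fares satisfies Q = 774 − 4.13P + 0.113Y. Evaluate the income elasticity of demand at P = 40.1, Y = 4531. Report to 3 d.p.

At P = 40.1, Y = 4531: Q = 1120.390.
Holding P constant, ∂Q/∂Y = 0.113.
η_Y = (∂Q/∂Y)·(Y/Q) = 0.113 × (4531/1120.390) = 0.457.

0.457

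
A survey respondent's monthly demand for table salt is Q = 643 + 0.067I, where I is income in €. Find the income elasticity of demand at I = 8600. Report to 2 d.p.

At I = 8600: Q = 1219.200.
dQ/dI = 0.067.
η = (dQ/dI)·(I/Q) = 0.067 × (8600/1219.200) = 0.47.

0.47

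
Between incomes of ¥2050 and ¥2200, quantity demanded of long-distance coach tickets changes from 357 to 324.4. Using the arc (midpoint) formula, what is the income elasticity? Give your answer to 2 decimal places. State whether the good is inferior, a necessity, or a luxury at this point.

ΔQ = 324.4 − 357 = -32.6; midpoint Q̄ = (357 + 324.4)/2 = 340.7.
ΔI = 2200 − 2050 = 150; midpoint Ī = (2050 + 2200)/2 = 2125.
η = (ΔQ/Q̄) ÷ (ΔI/Ī) = (-32.6/340.7) ÷ (150/2125) = -1.36.
η < 0 ⇒ inferior good.

-1.36 (inferior good)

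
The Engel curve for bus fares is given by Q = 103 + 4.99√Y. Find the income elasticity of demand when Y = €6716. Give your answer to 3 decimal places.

0.399

At Y = 6716: Q = 511.937.
dQ/dY = 4.99/(2√Y) = 0.0304449 at this income.
η = (dQ/dY)·(Y/Q) = 0.0304449 × (6716/511.937) = 0.399.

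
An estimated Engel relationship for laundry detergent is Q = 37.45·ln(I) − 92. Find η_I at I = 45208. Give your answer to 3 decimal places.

0.121

At I = 45208: Q = 309.428.
dQ/dI = 37.45/I = 0.000828393 at this income.
η = (dQ/dI)·(I/Q) = 0.000828393 × (45208/309.428) = 0.121.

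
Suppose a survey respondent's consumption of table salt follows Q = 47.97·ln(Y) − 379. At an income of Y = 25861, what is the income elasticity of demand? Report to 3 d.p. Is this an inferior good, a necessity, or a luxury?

0.443 (necessity)

At Y = 25861: Q = 108.399.
dQ/dY = 47.97/Y = 0.00185492 at this income.
η = (dQ/dY)·(Y/Q) = 0.00185492 × (25861/108.399) = 0.443.
Since 0 < η < 1, the good is a necessity.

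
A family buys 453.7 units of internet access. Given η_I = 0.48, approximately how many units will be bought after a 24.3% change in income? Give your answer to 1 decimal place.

%ΔQ ≈ η × %ΔI = 0.48 × 24.3% = 11.664%.
New Q ≈ 453.7 × (1 + 0.11664) = 506.6.

506.6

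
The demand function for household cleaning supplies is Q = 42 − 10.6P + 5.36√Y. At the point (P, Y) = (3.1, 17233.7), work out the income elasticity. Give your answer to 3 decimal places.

At P = 3.1, Y = 17233.7: Q = 712.786.
Holding P constant, ∂Q/∂Y = 5.36/(2√Y) = 0.0204148.
η_Y = (∂Q/∂Y)·(Y/Q) = 0.0204148 × (17233.7/712.786) = 0.494.

0.494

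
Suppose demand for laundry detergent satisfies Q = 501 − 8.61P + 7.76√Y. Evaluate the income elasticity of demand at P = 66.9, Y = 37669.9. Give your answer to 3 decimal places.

At P = 66.9, Y = 37669.9: Q = 1431.109.
Holding P constant, ∂Q/∂Y = 7.76/(2√Y) = 0.019991.
η_Y = (∂Q/∂Y)·(Y/Q) = 0.019991 × (37669.9/1431.109) = 0.526.

0.526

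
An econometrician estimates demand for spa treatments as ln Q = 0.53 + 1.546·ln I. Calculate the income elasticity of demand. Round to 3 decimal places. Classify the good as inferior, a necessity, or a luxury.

In a log-linear demand, the coefficient on ln I is the income elasticity.
So η = 1.546.
η > 1 ⇒ luxury.

1.546 (luxury)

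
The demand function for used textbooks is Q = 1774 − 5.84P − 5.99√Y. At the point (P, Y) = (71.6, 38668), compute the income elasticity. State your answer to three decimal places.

At P = 71.6, Y = 38668: Q = 177.972.
Holding P constant, ∂Q/∂Y = -5.99/(2√Y) = -0.0152307.
η_Y = (∂Q/∂Y)·(Y/Q) = -0.0152307 × (38668/177.972) = -3.309.

-3.309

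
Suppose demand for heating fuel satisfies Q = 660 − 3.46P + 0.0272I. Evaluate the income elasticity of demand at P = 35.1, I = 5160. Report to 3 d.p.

At P = 35.1, I = 5160: Q = 678.906.
Holding P constant, ∂Q/∂I = 0.0272.
η_I = (∂Q/∂I)·(I/Q) = 0.0272 × (5160/678.906) = 0.207.

0.207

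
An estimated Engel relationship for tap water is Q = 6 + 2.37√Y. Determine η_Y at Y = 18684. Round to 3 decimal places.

At Y = 18684: Q = 329.954.
dQ/dY = 2.37/(2√Y) = 0.00866929 at this income.
η = (dQ/dY)·(Y/Q) = 0.00866929 × (18684/329.954) = 0.491.

0.491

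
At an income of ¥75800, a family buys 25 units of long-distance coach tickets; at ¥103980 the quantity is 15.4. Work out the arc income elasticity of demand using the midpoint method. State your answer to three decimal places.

-1.516

ΔQ = 15.4 − 25 = -9.6; midpoint Q̄ = (25 + 15.4)/2 = 20.2.
ΔI = 103980 − 75800 = 28180; midpoint Ī = (75800 + 103980)/2 = 89890.
η = (ΔQ/Q̄) ÷ (ΔI/Ī) = (-9.6/20.2) ÷ (28180/89890) = -1.516.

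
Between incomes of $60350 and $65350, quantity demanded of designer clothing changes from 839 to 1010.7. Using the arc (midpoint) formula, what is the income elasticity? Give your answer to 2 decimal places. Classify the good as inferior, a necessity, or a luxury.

2.33 (luxury)

ΔQ = 1010.7 − 839 = 171.7; midpoint Q̄ = (839 + 1010.7)/2 = 924.85.
ΔI = 65350 − 60350 = 5000; midpoint Ī = (60350 + 65350)/2 = 62850.
η = (ΔQ/Q̄) ÷ (ΔI/Ī) = (171.7/924.85) ÷ (5000/62850) = 2.33.
η > 1 ⇒ luxury.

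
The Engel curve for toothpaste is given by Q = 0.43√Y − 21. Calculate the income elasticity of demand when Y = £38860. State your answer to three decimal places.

At Y = 38860: Q = 63.766.
dQ/dY = 0.43/(2√Y) = 0.00109065 at this income.
η = (dQ/dY)·(Y/Q) = 0.00109065 × (38860/63.766) = 0.665.

0.665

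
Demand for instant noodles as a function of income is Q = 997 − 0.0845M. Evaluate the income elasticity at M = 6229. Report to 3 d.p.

At M = 6229: Q = 470.650.
dQ/dM = −0.0845.
η = (dQ/dM)·(M/Q) = -0.0845 × (6229/470.650) = -1.118.

-1.118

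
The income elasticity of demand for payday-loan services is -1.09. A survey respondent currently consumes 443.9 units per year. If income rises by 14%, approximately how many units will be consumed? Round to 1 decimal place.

376.2

%ΔQ ≈ η × %ΔI = -1.09 × 14% = -15.26%.
New Q ≈ 443.9 × (1 − 0.1526) = 376.2.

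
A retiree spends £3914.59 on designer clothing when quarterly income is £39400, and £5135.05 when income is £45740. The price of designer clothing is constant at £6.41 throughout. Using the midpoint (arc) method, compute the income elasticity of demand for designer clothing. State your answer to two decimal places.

With a constant price, Q₁ = 3914.59/6.41 = 610.700 and Q₂ = 5135.05/6.41 = 801.100 (equivalently, work directly with expenditure since P cancels).
Midpoint %ΔQ = (5135.05 − 3914.59)/4524.82 = 0.26973; midpoint %ΔI = (45740 − 39400)/42570 = 0.14893.
η = 0.26973 / 0.14893 = 1.81.

1.81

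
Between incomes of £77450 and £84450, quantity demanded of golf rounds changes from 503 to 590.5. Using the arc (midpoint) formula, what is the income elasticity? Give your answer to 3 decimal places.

ΔQ = 590.5 − 503 = 87.5; midpoint Q̄ = (503 + 590.5)/2 = 546.75.
ΔI = 84450 − 77450 = 7000; midpoint Ī = (77450 + 84450)/2 = 80950.
η = (ΔQ/Q̄) ÷ (ΔI/Ī) = (87.5/546.75) ÷ (7000/80950) = 1.851.

1.851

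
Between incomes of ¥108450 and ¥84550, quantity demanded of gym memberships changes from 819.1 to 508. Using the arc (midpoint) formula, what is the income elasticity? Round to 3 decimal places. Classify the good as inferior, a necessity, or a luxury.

ΔQ = 508 − 819.1 = -311.1; midpoint Q̄ = (819.1 + 508)/2 = 663.55.
ΔI = 84550 − 108450 = -23900; midpoint Ī = (108450 + 84550)/2 = 96500.
η = (ΔQ/Q̄) ÷ (ΔI/Ī) = (-311.1/663.55) ÷ (-23900/96500) = 1.893.
η > 1 ⇒ luxury.

1.893 (luxury)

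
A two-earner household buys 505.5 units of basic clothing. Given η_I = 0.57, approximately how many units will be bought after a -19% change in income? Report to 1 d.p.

450.8

%ΔQ ≈ η × %ΔI = 0.57 × (-19%) = -10.83%.
New Q ≈ 505.5 × (1 − 0.1083) = 450.8.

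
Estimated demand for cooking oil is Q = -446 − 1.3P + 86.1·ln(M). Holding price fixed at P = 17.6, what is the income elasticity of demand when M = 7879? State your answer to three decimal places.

At P = 17.6, M = 7879: Q = 303.605.
Holding P constant, ∂Q/∂M = 86.1/M = 0.0109278.
η_M = (∂Q/∂M)·(M/Q) = 0.0109278 × (7879/303.605) = 0.284.

0.284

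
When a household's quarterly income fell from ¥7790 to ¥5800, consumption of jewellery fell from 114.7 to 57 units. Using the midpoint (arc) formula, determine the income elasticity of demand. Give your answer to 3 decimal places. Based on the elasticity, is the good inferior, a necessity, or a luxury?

ΔQ = 57 − 114.7 = -57.7; midpoint Q̄ = (114.7 + 57)/2 = 85.85.
ΔI = 5800 − 7790 = -1990; midpoint Ī = (7790 + 5800)/2 = 6795.
η = (ΔQ/Q̄) ÷ (ΔI/Ī) = (-57.7/85.85) ÷ (-1990/6795) = 2.295.
η > 1 ⇒ luxury.

2.295 (luxury)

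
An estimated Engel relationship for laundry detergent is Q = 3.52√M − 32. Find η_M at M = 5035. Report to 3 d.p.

0.573

At M = 5035: Q = 217.771.
dQ/dM = 3.52/(2√M) = 0.0248035 at this income.
η = (dQ/dM)·(M/Q) = 0.0248035 × (5035/217.771) = 0.573.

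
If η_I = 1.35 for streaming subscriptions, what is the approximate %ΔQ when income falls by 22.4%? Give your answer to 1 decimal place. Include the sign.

-30.2%

%ΔQ ≈ η × %ΔI = 1.35 × (-22.4%) = -30.2%.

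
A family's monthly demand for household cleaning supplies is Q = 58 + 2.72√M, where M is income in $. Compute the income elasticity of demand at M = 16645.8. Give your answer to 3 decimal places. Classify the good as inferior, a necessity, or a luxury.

0.429 (necessity)

At M = 16645.8: Q = 408.931.
dQ/dM = 2.72/(2√M) = 0.0105411 at this income.
η = (dQ/dM)·(M/Q) = 0.0105411 × (16645.8/408.931) = 0.429.
Since 0 < η < 1, the good is a necessity.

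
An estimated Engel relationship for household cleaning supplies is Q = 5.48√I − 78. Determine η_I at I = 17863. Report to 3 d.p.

0.560

At I = 17863: Q = 654.416.
dQ/dI = 5.48/(2√I) = 0.0205009 at this income.
η = (dQ/dI)·(I/Q) = 0.0205009 × (17863/654.416) = 0.560.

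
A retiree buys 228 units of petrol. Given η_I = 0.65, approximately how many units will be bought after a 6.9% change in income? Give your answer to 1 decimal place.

%ΔQ ≈ η × %ΔI = 0.65 × 6.9% = 4.485%.
New Q ≈ 228 × (1 + 0.04485) = 238.2.

238.2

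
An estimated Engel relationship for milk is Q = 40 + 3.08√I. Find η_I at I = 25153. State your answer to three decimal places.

0.462

At I = 25153: Q = 528.479.
dQ/dI = 3.08/(2√I) = 0.00971015 at this income.
η = (dQ/dI)·(I/Q) = 0.00971015 × (25153/528.479) = 0.462.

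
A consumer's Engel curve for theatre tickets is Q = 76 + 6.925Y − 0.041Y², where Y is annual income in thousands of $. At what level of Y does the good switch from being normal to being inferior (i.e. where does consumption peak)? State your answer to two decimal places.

84.45

dQ/dY = 6.925 − 0.082Y.
The good is inferior where dQ/dY < 0. Setting dQ/dY = 0 gives Y = 6.925 / 0.082 = 84.45.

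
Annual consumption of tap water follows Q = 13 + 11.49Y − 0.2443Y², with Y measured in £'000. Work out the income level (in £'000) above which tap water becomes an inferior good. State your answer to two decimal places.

23.52

dQ/dY = 11.49 − 0.4886Y.
The good is inferior where dQ/dY < 0. Setting dQ/dY = 0 gives Y = 11.49 / 0.4886 = 23.52.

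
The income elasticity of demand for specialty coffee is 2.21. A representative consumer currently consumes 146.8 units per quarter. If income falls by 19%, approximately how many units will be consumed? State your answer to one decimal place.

85.2

%ΔQ ≈ η × %ΔI = 2.21 × (-19%) = -41.99%.
New Q ≈ 146.8 × (1 − 0.4199) = 85.2.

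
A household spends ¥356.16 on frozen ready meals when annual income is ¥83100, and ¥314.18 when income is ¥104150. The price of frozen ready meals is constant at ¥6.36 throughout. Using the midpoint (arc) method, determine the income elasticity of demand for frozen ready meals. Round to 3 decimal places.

-0.557

With a constant price, Q₁ = 356.16/6.36 = 56.000 and Q₂ = 314.18/6.36 = 49.399 (equivalently, work directly with expenditure since P cancels).
Midpoint %ΔQ = (314.18 − 356.16)/335.17 = -0.12525; midpoint %ΔI = (104150 − 83100)/93625 = 0.22483.
η = -0.12525 / 0.22483 = -0.557.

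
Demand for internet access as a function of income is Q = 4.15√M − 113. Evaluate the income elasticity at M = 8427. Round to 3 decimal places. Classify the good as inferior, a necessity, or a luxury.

0.711 (necessity)

At M = 8427: Q = 267.965.
dQ/dM = 4.15/(2√M) = 0.0226038 at this income.
η = (dQ/dM)·(M/Q) = 0.0226038 × (8427/267.965) = 0.711.
Since 0 < η < 1, the good is a necessity.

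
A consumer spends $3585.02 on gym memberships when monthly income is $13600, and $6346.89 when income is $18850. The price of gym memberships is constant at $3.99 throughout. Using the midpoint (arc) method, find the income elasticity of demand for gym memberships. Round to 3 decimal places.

With a constant price, Q₁ = 3585.02/3.99 = 898.501 and Q₂ = 6346.89/3.99 = 1590.699 (equivalently, work directly with expenditure since P cancels).
Midpoint %ΔQ = (6346.89 − 3585.02)/4965.96 = 0.55616; midpoint %ΔI = (18850 − 13600)/16225 = 0.32357.
η = 0.55616 / 0.32357 = 1.719.

1.719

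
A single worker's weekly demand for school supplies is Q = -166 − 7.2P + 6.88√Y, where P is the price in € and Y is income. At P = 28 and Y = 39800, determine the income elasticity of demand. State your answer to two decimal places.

0.68

At P = 28, Y = 39800: Q = 1004.956.
Holding P constant, ∂Q/∂Y = 6.88/(2√Y) = 0.0172432.
η_Y = (∂Q/∂Y)·(Y/Q) = 0.0172432 × (39800/1004.956) = 0.68.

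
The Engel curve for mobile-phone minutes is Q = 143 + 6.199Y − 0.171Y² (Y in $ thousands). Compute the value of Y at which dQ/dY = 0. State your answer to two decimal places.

dQ/dY = 6.199 − 0.342Y.
The good is inferior where dQ/dY < 0. Setting dQ/dY = 0 gives Y = 6.199 / 0.342 = 18.13.

18.13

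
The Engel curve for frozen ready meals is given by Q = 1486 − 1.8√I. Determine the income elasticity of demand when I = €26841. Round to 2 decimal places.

-0.12

At I = 26841: Q = 1191.102.
dQ/dI = -1.8/(2√I) = -0.00549342 at this income.
η = (dQ/dI)·(I/Q) = -0.00549342 × (26841/1191.102) = -0.12.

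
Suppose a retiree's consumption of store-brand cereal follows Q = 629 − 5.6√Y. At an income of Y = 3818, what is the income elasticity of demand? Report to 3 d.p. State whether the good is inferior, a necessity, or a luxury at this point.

-0.611 (inferior good)

At Y = 3818: Q = 282.976.
dQ/dY = -5.6/(2√Y) = -0.0453148 at this income.
η = (dQ/dY)·(Y/Q) = -0.0453148 × (3818/282.976) = -0.611.
Since η < 0, the good is an inferior good.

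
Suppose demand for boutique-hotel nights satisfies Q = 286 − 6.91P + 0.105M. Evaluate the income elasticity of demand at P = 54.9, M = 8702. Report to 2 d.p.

1.11

At P = 54.9, M = 8702: Q = 820.351.
Holding P constant, ∂Q/∂M = 0.105.
η_M = (∂Q/∂M)·(M/Q) = 0.105 × (8702/820.351) = 1.11.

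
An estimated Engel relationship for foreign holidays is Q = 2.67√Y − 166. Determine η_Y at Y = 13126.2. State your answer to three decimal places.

At Y = 13126.2: Q = 139.901.
dQ/dY = 2.67/(2√Y) = 0.0116523 at this income.
η = (dQ/dY)·(Y/Q) = 0.0116523 × (13126.2/139.901) = 1.093.

1.093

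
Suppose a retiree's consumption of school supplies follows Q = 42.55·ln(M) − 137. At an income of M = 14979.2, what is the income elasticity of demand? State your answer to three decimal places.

0.156

At M = 14979.2: Q = 272.093.
dQ/dM = 42.55/M = 0.00284061 at this income.
η = (dQ/dM)·(M/Q) = 0.00284061 × (14979.2/272.093) = 0.156.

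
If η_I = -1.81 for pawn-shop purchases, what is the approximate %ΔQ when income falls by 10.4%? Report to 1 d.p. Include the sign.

%ΔQ ≈ η × %ΔI = -1.81 × (-10.4%) = 18.8%.

18.8%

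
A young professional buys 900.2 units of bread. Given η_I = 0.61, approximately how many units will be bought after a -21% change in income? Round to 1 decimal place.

784.9

%ΔQ ≈ η × %ΔI = 0.61 × (-21%) = -12.81%.
New Q ≈ 900.2 × (1 − 0.1281) = 784.9.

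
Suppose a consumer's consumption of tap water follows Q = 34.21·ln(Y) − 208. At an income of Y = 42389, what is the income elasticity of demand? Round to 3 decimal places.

At Y = 42389: Q = 156.495.
dQ/dY = 34.21/Y = 0.000807049 at this income.
η = (dQ/dY)·(Y/Q) = 0.000807049 × (42389/156.495) = 0.219.

0.219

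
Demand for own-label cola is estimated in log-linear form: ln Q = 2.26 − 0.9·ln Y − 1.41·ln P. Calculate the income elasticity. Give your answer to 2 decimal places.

In a log-linear demand, the coefficient on ln Y is the income elasticity.
So η = -0.90.

-0.90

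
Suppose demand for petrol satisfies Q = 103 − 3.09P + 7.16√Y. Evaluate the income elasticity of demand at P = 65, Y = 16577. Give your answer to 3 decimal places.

0.559

At P = 65, Y = 16577: Q = 824.012.
Holding P constant, ∂Q/∂Y = 7.16/(2√Y) = 0.0278055.
η_Y = (∂Q/∂Y)·(Y/Q) = 0.0278055 × (16577/824.012) = 0.559.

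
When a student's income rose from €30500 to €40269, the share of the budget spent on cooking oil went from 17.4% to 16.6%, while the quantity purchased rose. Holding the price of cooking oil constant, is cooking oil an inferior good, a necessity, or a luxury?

Quantity rises but the budget share falls as income rises, so 0 < η < 1.

necessity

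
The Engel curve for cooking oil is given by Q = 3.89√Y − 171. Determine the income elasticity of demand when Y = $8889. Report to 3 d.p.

0.937

At Y = 8889: Q = 195.755.
dQ/dY = 3.89/(2√Y) = 0.0206297 at this income.
η = (dQ/dY)·(Y/Q) = 0.0206297 × (8889/195.755) = 0.937.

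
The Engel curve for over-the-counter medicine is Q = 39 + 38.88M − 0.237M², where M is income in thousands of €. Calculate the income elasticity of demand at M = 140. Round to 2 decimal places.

At M = 140: Q = 837.0000.
dQ/dM = 38.88 − 0.474M = -27.48000.
η = (dQ/dM)·(M/Q) = -27.48000 × (140/837.0000) = -4.60.

-4.60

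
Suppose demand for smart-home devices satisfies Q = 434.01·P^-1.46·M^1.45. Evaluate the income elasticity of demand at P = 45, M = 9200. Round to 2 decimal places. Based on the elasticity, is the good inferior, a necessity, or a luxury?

1.45 (luxury)

For a multiplicative demand Q = A·P^α·M^β, the income elasticity is β everywhere.
Here β = 1.45, so η = 1.45.
Since η > 1, this is a luxury.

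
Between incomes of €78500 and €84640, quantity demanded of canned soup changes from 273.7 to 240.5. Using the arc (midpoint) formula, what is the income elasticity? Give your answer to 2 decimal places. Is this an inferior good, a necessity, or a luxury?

-1.72 (inferior good)

ΔQ = 240.5 − 273.7 = -33.2; midpoint Q̄ = (273.7 + 240.5)/2 = 257.1.
ΔI = 84640 − 78500 = 6140; midpoint Ī = (78500 + 84640)/2 = 81570.
η = (ΔQ/Q̄) ÷ (ΔI/Ī) = (-33.2/257.1) ÷ (6140/81570) = -1.72.
η < 0 ⇒ inferior good.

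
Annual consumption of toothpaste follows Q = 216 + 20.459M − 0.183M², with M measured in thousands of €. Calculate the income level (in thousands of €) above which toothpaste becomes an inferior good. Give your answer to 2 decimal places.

55.90

dQ/dM = 20.459 − 0.366M.
The good is inferior where dQ/dM < 0. Setting dQ/dM = 0 gives M = 20.459 / 0.366 = 55.90.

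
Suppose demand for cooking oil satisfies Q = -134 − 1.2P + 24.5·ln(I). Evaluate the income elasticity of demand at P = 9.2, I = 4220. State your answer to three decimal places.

0.412

At P = 9.2, I = 4220: Q = 59.476.
Holding P constant, ∂Q/∂I = 24.5/I = 0.00580569.
η_I = (∂Q/∂I)·(I/Q) = 0.00580569 × (4220/59.476) = 0.412.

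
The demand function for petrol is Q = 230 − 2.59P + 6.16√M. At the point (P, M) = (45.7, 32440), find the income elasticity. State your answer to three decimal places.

0.454

At P = 45.7, M = 32440: Q = 1221.121.
Holding P constant, ∂Q/∂M = 6.16/(2√M) = 0.0171006.
η_M = (∂Q/∂M)·(M/Q) = 0.0171006 × (32440/1221.121) = 0.454.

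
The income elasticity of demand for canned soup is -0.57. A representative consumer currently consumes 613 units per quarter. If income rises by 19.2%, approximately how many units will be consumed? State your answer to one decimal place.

545.9

%ΔQ ≈ η × %ΔI = -0.57 × 19.2% = -10.944%.
New Q ≈ 613 × (1 − 0.10944) = 545.9.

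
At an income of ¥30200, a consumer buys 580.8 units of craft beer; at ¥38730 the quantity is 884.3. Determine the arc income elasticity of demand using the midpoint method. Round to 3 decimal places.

1.674

ΔQ = 884.3 − 580.8 = 303.5; midpoint Q̄ = (580.8 + 884.3)/2 = 732.55.
ΔI = 38730 − 30200 = 8530; midpoint Ī = (30200 + 38730)/2 = 34465.
η = (ΔQ/Q̄) ÷ (ΔI/Ī) = (303.5/732.55) ÷ (8530/34465) = 1.674.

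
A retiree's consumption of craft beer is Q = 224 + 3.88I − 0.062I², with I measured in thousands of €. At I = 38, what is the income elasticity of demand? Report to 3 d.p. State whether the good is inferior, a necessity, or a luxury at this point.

-0.112 (inferior good)

At I = 38: Q = 281.9120.
dQ/dI = 3.88 − 0.124I = -0.83200.
η = (dQ/dI)·(I/Q) = -0.83200 × (38/281.9120) = -0.112.
η < 0 ⇒ inferior good.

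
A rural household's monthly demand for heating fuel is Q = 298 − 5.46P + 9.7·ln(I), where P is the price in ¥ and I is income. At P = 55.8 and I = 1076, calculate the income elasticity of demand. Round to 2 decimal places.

0.16

At P = 55.8, I = 1076: Q = 61.048.
Holding P constant, ∂Q/∂I = 9.7/I = 0.00901487.
η_I = (∂Q/∂I)·(I/Q) = 0.00901487 × (1076/61.048) = 0.16.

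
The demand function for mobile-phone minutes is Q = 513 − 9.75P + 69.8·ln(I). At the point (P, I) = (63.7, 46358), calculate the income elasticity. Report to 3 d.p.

0.109

At P = 63.7, I = 46358: Q = 641.867.
Holding P constant, ∂Q/∂I = 69.8/I = 0.00150567.
η_I = (∂Q/∂I)·(I/Q) = 0.00150567 × (46358/641.867) = 0.109.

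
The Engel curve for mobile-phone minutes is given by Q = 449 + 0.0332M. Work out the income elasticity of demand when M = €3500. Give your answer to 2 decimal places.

0.21

At M = 3500: Q = 565.200.
dQ/dM = 0.0332.
η = (dQ/dM)·(M/Q) = 0.0332 × (3500/565.200) = 0.21.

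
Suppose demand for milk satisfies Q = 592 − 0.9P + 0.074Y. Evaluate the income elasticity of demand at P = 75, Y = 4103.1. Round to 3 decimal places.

At P = 75, Y = 4103.1: Q = 828.129.
Holding P constant, ∂Q/∂Y = 0.074.
η_Y = (∂Q/∂Y)·(Y/Q) = 0.074 × (4103.1/828.129) = 0.367.

0.367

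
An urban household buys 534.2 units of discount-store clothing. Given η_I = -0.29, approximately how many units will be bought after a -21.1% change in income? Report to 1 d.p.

%ΔQ ≈ η × %ΔI = -0.29 × (-21.1%) = 6.119%.
New Q ≈ 534.2 × (1 + 0.06119) = 566.9.

566.9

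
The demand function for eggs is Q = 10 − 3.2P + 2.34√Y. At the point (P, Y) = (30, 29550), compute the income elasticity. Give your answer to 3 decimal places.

At P = 30, Y = 29550: Q = 316.249.
Holding P constant, ∂Q/∂Y = 2.34/(2√Y) = 0.00680624.
η_Y = (∂Q/∂Y)·(Y/Q) = 0.00680624 × (29550/316.249) = 0.636.

0.636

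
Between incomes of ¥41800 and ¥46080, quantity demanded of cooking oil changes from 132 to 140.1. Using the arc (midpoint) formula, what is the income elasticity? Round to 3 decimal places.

ΔQ = 140.1 − 132 = 8.1; midpoint Q̄ = (132 + 140.1)/2 = 136.05.
ΔI = 46080 − 41800 = 4280; midpoint Ī = (41800 + 46080)/2 = 43940.
η = (ΔQ/Q̄) ÷ (ΔI/Ī) = (8.1/136.05) ÷ (4280/43940) = 0.611.

0.611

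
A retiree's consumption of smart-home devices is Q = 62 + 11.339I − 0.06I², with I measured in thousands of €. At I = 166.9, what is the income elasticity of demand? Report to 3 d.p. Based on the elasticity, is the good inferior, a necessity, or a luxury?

-5.122 (inferior good)

At I = 166.9: Q = 283.1425.
dQ/dI = 11.339 − 0.12I = -8.68900.
η = (dQ/dI)·(I/Q) = -8.68900 × (166.9/283.1425) = -5.122.
η < 0 ⇒ inferior good.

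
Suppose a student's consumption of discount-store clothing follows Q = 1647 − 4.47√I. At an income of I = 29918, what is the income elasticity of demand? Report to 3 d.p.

-0.442

At I = 29918: Q = 873.832.
dQ/dI = -4.47/(2√I) = -0.0129214 at this income.
η = (dQ/dI)·(I/Q) = -0.0129214 × (29918/873.832) = -0.442.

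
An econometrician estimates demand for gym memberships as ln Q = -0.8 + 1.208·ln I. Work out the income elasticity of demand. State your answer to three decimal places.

1.208

In a log-linear demand, the coefficient on ln I is the income elasticity.
So η = 1.208.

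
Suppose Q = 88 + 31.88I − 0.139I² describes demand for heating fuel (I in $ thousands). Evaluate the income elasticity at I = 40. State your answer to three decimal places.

At I = 40: Q = 1140.8000.
dQ/dI = 31.88 − 0.278I = 20.76000.
η = (dQ/dI)·(I/Q) = 20.76000 × (40/1140.8000) = 0.728.

0.728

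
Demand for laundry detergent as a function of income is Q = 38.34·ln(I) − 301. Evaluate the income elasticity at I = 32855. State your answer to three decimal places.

0.392

At I = 32855: Q = 97.731.
dQ/dI = 38.34/I = 0.00116695 at this income.
η = (dQ/dI)·(I/Q) = 0.00116695 × (32855/97.731) = 0.392.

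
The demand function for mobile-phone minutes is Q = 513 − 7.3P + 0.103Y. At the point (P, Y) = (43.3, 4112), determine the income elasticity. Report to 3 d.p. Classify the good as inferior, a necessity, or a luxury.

0.683 (necessity)

At P = 43.3, Y = 4112: Q = 620.446.
Holding P constant, ∂Q/∂Y = 0.103.
η_Y = (∂Q/∂Y)·(Y/Q) = 0.103 × (4112/620.446) = 0.683.
Since 0 < η < 1, this is a necessity.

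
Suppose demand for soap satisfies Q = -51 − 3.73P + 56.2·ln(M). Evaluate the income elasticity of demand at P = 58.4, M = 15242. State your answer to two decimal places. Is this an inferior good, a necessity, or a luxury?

0.21 (necessity)

At P = 58.4, M = 15242: Q = 272.476.
Holding P constant, ∂Q/∂M = 56.2/M = 0.00368718.
η_M = (∂Q/∂M)·(M/Q) = 0.00368718 × (15242/272.476) = 0.21.
Since 0 < η < 1, this is a necessity.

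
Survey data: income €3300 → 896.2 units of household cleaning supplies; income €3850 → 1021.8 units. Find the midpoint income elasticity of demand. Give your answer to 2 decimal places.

ΔQ = 1021.8 − 896.2 = 125.6; midpoint Q̄ = (896.2 + 1021.8)/2 = 959.
ΔI = 3850 − 3300 = 550; midpoint Ī = (3300 + 3850)/2 = 3575.
η = (ΔQ/Q̄) ÷ (ΔI/Ī) = (125.6/959) ÷ (550/3575) = 0.85.

0.85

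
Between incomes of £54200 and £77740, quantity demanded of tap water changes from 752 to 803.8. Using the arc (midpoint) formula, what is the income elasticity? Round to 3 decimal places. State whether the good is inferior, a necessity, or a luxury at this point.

ΔQ = 803.8 − 752 = 51.8; midpoint Q̄ = (752 + 803.8)/2 = 777.9.
ΔI = 77740 − 54200 = 23540; midpoint Ī = (54200 + 77740)/2 = 65970.
η = (ΔQ/Q̄) ÷ (ΔI/Ī) = (51.8/777.9) ÷ (23540/65970) = 0.187.
0 < η < 1 ⇒ necessity.

0.187 (necessity)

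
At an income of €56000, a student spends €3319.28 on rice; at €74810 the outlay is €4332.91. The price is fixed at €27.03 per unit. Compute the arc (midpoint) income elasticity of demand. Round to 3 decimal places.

0.921

With a constant price, Q₁ = 3319.28/27.03 = 122.800 and Q₂ = 4332.91/27.03 = 160.300 (equivalently, work directly with expenditure since P cancels).
Midpoint %ΔQ = (4332.91 − 3319.28)/3826.10 = 0.26493; midpoint %ΔI = (74810 − 56000)/65405 = 0.28759.
η = 0.26493 / 0.28759 = 0.921.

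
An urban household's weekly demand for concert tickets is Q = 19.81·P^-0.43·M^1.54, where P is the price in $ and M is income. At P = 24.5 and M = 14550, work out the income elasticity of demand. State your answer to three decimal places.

1.540

For a multiplicative demand Q = A·P^α·M^β, the income elasticity is β everywhere.
Here β = 1.54, so η = 1.540.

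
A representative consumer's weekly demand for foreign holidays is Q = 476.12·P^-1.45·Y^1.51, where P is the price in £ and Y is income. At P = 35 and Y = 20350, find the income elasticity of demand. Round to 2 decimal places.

1.51

For a multiplicative demand Q = A·P^α·Y^β, the income elasticity is β everywhere.
Here β = 1.51, so η = 1.51.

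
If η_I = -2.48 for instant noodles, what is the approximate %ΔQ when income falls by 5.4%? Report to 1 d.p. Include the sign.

13.4%

%ΔQ ≈ η × %ΔI = -2.48 × (-5.4%) = 13.4%.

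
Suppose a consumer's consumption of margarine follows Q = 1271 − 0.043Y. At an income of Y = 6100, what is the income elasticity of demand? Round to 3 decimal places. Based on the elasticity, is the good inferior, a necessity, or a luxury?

-0.260 (inferior good)

At Y = 6100: Q = 1008.700.
dQ/dY = −0.043.
η = (dQ/dY)·(Y/Q) = -0.043 × (6100/1008.700) = -0.260.
Since η < 0, the good is an inferior good.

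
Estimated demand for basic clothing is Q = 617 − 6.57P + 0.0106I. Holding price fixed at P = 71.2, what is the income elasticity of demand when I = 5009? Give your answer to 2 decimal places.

0.26

At P = 71.2, I = 5009: Q = 202.311.
Holding P constant, ∂Q/∂I = 0.0106.
η_I = (∂Q/∂I)·(I/Q) = 0.0106 × (5009/202.311) = 0.26.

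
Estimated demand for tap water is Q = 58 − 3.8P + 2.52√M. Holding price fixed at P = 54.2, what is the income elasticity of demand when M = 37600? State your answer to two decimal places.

0.72

At P = 54.2, M = 37600: Q = 340.686.
Holding P constant, ∂Q/∂M = 2.52/(2√M) = 0.00649795.
η_M = (∂Q/∂M)·(M/Q) = 0.00649795 × (37600/340.686) = 0.72.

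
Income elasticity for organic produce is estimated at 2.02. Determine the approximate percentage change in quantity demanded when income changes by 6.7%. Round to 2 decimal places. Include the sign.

13.53%

%ΔQ ≈ η × %ΔI = 2.02 × 6.7% = 13.53%.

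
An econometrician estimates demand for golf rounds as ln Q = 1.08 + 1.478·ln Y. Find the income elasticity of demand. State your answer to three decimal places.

1.478

In a log-linear demand, the coefficient on ln Y is the income elasticity.
So η = 1.478.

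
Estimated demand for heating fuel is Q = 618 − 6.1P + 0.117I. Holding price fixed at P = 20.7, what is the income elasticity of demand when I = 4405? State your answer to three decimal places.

0.512

At P = 20.7, I = 4405: Q = 1007.115.
Holding P constant, ∂Q/∂I = 0.117.
η_I = (∂Q/∂I)·(I/Q) = 0.117 × (4405/1007.115) = 0.512.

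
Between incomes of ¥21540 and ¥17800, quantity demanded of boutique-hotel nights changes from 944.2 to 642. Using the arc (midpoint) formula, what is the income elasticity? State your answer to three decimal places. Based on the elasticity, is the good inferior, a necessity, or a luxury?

ΔQ = 642 − 944.2 = -302.2; midpoint Q̄ = (944.2 + 642)/2 = 793.1.
ΔI = 17800 − 21540 = -3740; midpoint Ī = (21540 + 17800)/2 = 19670.
η = (ΔQ/Q̄) ÷ (ΔI/Ī) = (-302.2/793.1) ÷ (-3740/19670) = 2.004.
η > 1 ⇒ luxury.

2.004 (luxury)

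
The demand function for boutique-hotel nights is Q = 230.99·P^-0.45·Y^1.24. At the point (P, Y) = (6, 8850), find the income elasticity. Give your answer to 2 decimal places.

1.24

For a multiplicative demand Q = A·P^α·Y^β, the income elasticity is β everywhere.
Here β = 1.24, so η = 1.24.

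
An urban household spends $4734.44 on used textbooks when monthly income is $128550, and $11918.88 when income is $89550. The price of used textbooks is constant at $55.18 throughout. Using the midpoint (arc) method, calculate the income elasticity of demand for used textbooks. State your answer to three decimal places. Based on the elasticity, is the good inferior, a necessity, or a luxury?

-2.413 (inferior good)

With a constant price, Q₁ = 4734.44/55.18 = 85.800 and Q₂ = 11918.88/55.18 = 216.000 (equivalently, work directly with expenditure since P cancels).
Midpoint %ΔQ = (11918.88 − 4734.44)/8326.66 = 0.86282; midpoint %ΔI = (89550 − 128550)/109050 = -0.35763.
η = 0.86282 / -0.35763 = -2.413.
η < 0 ⇒ inferior good.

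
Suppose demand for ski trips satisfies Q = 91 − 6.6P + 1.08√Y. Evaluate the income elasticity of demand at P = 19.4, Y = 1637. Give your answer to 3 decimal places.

3.282

At P = 19.4, Y = 1637: Q = 6.657.
Holding P constant, ∂Q/∂Y = 1.08/(2√Y) = 0.0133466.
η_Y = (∂Q/∂Y)·(Y/Q) = 0.0133466 × (1637/6.657) = 3.282.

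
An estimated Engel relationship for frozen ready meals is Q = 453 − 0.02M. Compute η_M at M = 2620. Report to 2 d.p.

-0.13

At M = 2620: Q = 400.600.
dQ/dM = −0.02.
η = (dQ/dM)·(M/Q) = -0.02 × (2620/400.600) = -0.13.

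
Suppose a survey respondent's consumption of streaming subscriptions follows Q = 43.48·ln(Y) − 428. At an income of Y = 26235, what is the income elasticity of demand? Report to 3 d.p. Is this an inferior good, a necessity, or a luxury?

3.019 (luxury)

At Y = 26235: Q = 14.402.
dQ/dY = 43.48/Y = 0.00165733 at this income.
η = (dQ/dY)·(Y/Q) = 0.00165733 × (26235/14.402) = 3.019.
Since η > 1, the good is a luxury.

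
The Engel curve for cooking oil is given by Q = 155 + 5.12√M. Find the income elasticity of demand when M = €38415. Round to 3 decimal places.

0.433

At M = 38415: Q = 1158.507.
dQ/dM = 5.12/(2√M) = 0.0130614 at this income.
η = (dQ/dM)·(M/Q) = 0.0130614 × (38415/1158.507) = 0.433.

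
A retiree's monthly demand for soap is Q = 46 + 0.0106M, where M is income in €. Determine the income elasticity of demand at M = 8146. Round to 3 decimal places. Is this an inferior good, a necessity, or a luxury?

0.652 (necessity)

At M = 8146: Q = 132.348.
dQ/dM = 0.0106.
η = (dQ/dM)·(M/Q) = 0.0106 × (8146/132.348) = 0.652.
Since 0 < η < 1, the good is a necessity.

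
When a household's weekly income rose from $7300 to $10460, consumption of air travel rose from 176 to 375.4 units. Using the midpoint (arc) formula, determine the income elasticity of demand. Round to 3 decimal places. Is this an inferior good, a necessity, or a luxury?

ΔQ = 375.4 − 176 = 199.4; midpoint Q̄ = (176 + 375.4)/2 = 275.7.
ΔI = 10460 − 7300 = 3160; midpoint Ī = (7300 + 10460)/2 = 8880.
η = (ΔQ/Q̄) ÷ (ΔI/Ī) = (199.4/275.7) ÷ (3160/8880) = 2.032.
η > 1 ⇒ luxury.

2.032 (luxury)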